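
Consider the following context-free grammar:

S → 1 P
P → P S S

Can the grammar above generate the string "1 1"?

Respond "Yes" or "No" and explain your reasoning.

No - no valid derivation exists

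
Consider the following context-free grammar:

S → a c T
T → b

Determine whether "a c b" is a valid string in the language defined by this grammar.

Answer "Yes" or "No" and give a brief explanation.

Yes - a valid derivation exists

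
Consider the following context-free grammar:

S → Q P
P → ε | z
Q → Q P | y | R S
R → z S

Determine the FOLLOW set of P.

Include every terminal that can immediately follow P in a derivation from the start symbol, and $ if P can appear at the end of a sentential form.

We compute FOLLOW(P) using the standard algorithm.
FOLLOW(S) starts with {$}.
FIRST(P) = {z, ε}
FIRST(Q) = {y, z}
FIRST(R) = {z}
FIRST(S) = {y, z}
FOLLOW(P) = {$, y, z}
FOLLOW(Q) = {$, y, z}
FOLLOW(R) = {y, z}
FOLLOW(S) = {$, y, z}
Therefore, FOLLOW(P) = {$, y, z}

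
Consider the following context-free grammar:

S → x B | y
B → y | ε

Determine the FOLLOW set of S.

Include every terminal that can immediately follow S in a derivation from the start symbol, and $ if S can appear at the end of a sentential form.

We compute FOLLOW(S) using the standard algorithm.
FOLLOW(S) starts with {$}.
FIRST(B) = {y, ε}
FIRST(S) = {x, y}
FOLLOW(B) = {$}
FOLLOW(S) = {$}
Therefore, FOLLOW(S) = {$}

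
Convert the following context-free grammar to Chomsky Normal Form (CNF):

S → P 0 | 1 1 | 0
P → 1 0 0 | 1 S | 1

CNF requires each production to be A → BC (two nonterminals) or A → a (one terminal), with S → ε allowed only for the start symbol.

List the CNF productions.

T0 → 0; T1 → 1; S → 0; P → 1; S → P T0; S → T1 T1; P → T1 X0; X0 → T0 T0; P → T1 S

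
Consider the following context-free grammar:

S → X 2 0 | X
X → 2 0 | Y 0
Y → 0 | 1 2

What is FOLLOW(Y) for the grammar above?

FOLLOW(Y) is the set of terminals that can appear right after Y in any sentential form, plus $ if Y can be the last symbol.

We compute FOLLOW(Y) using the standard algorithm.
FOLLOW(S) starts with {$}.
FIRST(S) = {0, 1, 2}
FIRST(X) = {0, 1, 2}
FIRST(Y) = {0, 1}
FOLLOW(S) = {$}
FOLLOW(X) = {$, 2}
FOLLOW(Y) = {0}
Therefore, FOLLOW(Y) = {0}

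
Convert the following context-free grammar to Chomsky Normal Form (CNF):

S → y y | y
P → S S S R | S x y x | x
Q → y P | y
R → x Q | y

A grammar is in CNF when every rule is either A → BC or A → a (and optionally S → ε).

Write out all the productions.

TY → y; S → y; TX → x; P → x; Q → y; R → y; S → TY TY; P → S X0; X0 → S X1; X1 → S R; P → S X2; X2 → TX X3; X3 → TY TX; Q → TY P; R → TX Q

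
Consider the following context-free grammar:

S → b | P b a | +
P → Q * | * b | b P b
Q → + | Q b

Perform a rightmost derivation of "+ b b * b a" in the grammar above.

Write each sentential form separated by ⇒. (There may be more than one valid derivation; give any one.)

S ⇒ P b a ⇒ Q * b a ⇒ Q b * b a ⇒ Q b b * b a ⇒ + b b * b a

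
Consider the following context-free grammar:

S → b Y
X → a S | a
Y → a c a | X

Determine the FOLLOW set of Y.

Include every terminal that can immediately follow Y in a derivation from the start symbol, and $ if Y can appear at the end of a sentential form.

We compute FOLLOW(Y) using the standard algorithm.
FOLLOW(S) starts with {$}.
FIRST(S) = {b}
FIRST(X) = {a}
FIRST(Y) = {a}
FOLLOW(S) = {$}
FOLLOW(X) = {$}
FOLLOW(Y) = {$}
Therefore, FOLLOW(Y) = {$}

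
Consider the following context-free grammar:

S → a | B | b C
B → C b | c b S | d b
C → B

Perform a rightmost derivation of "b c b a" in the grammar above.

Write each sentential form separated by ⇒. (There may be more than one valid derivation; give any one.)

S ⇒ b C ⇒ b B ⇒ b c b S ⇒ b c b a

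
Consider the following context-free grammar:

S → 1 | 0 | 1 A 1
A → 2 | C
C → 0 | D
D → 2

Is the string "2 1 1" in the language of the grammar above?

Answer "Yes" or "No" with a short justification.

No - no valid derivation exists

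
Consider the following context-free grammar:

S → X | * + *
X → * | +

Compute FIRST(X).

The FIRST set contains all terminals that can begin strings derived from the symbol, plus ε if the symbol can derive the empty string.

We compute FIRST(X) using the standard algorithm.
FIRST(S) = {*, +}
FIRST(X) = {*, +}
Therefore, FIRST(X) = {*, +}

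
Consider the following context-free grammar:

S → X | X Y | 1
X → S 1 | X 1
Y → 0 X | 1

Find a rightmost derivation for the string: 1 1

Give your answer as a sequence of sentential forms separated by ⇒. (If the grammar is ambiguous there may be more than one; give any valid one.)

S ⇒ X ⇒ S 1 ⇒ 1 1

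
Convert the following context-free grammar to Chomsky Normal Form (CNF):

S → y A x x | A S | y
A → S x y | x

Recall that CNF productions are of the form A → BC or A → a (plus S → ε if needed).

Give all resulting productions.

TY → y; TX → x; S → y; A → x; S → TY X0; X0 → A X1; X1 → TX TX; S → A S; A → S X2; X2 → TX TY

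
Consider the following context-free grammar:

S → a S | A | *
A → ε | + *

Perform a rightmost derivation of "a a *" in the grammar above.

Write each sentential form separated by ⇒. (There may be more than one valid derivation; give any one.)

S ⇒ a S ⇒ a a S ⇒ a a *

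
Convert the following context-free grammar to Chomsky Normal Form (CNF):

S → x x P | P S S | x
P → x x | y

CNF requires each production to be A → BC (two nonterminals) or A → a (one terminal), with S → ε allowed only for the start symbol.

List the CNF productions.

TX → x; S → x; P → y; S → TX X0; X0 → TX P; S → P X1; X1 → S S; P → TX TX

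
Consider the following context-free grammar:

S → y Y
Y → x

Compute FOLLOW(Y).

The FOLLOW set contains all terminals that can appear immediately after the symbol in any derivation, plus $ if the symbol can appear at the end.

We compute FOLLOW(Y) using the standard algorithm.
FOLLOW(S) starts with {$}.
FIRST(S) = {y}
FIRST(Y) = {x}
FOLLOW(S) = {$}
FOLLOW(Y) = {$}
Therefore, FOLLOW(Y) = {$}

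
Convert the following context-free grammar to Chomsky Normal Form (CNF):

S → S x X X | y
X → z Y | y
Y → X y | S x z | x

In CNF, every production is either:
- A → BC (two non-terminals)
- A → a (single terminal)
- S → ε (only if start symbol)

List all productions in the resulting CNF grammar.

TX → x; S → y; TZ → z; X → y; TY → y; Y → x; S → S X0; X0 → TX X1; X1 → X X; X → TZ Y; Y → X TY; Y → S X2; X2 → TX TZ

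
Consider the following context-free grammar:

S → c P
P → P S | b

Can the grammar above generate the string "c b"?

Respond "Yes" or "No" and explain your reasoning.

Yes - a valid derivation exists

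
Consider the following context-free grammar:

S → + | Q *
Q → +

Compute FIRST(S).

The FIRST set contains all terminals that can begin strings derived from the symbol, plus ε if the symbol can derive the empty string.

We compute FIRST(S) using the standard algorithm.
FIRST(Q) = {+}
FIRST(S) = {+}
Therefore, FIRST(S) = {+}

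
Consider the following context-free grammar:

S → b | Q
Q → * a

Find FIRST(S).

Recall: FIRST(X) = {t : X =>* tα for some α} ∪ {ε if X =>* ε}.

We compute FIRST(S) using the standard algorithm.
FIRST(Q) = {*}
FIRST(S) = {*, b}
Therefore, FIRST(S) = {*, b}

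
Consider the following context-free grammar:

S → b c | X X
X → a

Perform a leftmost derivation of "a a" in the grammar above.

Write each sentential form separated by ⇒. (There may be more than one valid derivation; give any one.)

S ⇒ X X ⇒ a X ⇒ a a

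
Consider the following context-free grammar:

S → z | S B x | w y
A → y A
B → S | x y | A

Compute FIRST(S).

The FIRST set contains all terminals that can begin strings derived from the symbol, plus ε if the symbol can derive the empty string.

We compute FIRST(S) using the standard algorithm.
FIRST(A) = {y}
FIRST(B) = {w, x, y, z}
FIRST(S) = {w, z}
Therefore, FIRST(S) = {w, z}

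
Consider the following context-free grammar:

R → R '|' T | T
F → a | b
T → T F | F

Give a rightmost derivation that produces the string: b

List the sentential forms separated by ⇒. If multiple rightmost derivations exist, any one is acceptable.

R ⇒ T ⇒ F ⇒ b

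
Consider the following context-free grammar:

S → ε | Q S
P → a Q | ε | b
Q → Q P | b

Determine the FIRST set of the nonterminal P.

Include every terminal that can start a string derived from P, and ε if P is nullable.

We compute FIRST(P) using the standard algorithm.
FIRST(P) = {a, b, ε}
FIRST(Q) = {b}
FIRST(S) = {b, ε}
Therefore, FIRST(P) = {a, b, ε}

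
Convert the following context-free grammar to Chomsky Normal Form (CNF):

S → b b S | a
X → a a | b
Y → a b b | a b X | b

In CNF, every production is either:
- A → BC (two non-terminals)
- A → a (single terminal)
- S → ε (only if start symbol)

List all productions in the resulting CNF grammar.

TB → b; S → a; TA → a; X → b; Y → b; S → TB X0; X0 → TB S; X → TA TA; Y → TA X1; X1 → TB TB; Y → TA X2; X2 → TB X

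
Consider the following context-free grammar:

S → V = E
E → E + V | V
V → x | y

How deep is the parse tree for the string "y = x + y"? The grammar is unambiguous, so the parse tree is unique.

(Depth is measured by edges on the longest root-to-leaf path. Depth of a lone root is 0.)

4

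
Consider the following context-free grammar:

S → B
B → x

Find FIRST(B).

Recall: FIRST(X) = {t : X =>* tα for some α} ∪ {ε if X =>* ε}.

We compute FIRST(B) using the standard algorithm.
FIRST(B) = {x}
FIRST(S) = {x}
Therefore, FIRST(B) = {x}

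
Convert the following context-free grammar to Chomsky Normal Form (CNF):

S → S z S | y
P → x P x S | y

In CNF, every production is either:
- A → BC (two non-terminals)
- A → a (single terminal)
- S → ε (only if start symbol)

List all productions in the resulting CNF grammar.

TZ → z; S → y; TX → x; P → y; S → S X0; X0 → TZ S; P → TX X1; X1 → P X2; X2 → TX S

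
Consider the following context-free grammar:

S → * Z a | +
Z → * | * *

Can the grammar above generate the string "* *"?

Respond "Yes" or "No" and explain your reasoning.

No - no valid derivation exists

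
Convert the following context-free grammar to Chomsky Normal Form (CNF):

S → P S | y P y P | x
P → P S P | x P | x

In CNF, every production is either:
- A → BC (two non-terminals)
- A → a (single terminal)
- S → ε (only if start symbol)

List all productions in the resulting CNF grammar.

TY → y; S → x; TX → x; P → x; S → P S; S → TY X0; X0 → P X1; X1 → TY P; P → P X2; X2 → S P; P → TX P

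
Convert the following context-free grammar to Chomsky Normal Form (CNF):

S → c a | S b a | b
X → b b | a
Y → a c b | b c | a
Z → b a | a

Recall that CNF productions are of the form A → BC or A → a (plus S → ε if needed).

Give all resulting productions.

TC → c; TA → a; TB → b; S → b; X → a; Y → a; Z → a; S → TC TA; S → S X0; X0 → TB TA; X → TB TB; Y → TA X1; X1 → TC TB; Y → TB TC; Z → TB TA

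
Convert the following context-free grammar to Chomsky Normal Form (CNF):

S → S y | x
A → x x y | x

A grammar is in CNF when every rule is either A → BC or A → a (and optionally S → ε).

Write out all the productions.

TY → y; S → x; TX → x; A → x; S → S TY; A → TX X0; X0 → TX TY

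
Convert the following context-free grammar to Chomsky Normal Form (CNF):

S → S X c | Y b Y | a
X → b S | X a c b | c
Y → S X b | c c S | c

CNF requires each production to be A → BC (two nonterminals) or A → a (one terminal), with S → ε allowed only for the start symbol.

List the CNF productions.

TC → c; TB → b; S → a; TA → a; X → c; Y → c; S → S X0; X0 → X TC; S → Y X1; X1 → TB Y; X → TB S; X → X X2; X2 → TA X3; X3 → TC TB; Y → S X4; X4 → X TB; Y → TC X5; X5 → TC S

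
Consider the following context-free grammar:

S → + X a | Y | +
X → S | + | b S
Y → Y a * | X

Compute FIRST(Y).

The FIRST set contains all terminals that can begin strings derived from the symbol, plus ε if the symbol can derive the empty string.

We compute FIRST(Y) using the standard algorithm.
FIRST(S) = {+, b}
FIRST(X) = {+, b}
FIRST(Y) = {+, b}
Therefore, FIRST(Y) = {+, b}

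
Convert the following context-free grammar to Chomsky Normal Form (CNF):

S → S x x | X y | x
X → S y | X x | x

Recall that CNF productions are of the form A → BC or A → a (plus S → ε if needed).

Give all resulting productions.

TX → x; TY → y; S → x; X → x; S → S X0; X0 → TX TX; S → X TY; X → S TY; X → X TX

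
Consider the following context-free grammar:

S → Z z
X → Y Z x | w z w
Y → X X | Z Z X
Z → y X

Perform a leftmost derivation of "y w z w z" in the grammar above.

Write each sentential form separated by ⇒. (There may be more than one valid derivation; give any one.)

S ⇒ Z z ⇒ y X z ⇒ y w z w z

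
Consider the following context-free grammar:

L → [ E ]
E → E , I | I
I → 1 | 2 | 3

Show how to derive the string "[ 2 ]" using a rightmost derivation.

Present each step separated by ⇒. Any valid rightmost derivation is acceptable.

L ⇒ [ E ] ⇒ [ I ] ⇒ [ 2 ]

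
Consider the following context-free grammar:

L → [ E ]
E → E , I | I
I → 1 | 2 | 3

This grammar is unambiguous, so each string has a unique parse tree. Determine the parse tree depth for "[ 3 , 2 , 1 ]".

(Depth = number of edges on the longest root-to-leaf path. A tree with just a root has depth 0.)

5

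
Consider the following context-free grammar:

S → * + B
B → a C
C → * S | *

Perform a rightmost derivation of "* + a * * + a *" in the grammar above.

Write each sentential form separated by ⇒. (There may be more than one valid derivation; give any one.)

S ⇒ * + B ⇒ * + a C ⇒ * + a * S ⇒ * + a * * + B ⇒ * + a * * + a C ⇒ * + a * * + a *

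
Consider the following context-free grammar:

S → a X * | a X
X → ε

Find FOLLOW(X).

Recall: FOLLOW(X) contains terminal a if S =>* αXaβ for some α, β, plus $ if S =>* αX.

We compute FOLLOW(X) using the standard algorithm.
FOLLOW(S) starts with {$}.
FIRST(S) = {a}
FIRST(X) = {ε}
FOLLOW(S) = {$}
FOLLOW(X) = {$, *}
Therefore, FOLLOW(X) = {$, *}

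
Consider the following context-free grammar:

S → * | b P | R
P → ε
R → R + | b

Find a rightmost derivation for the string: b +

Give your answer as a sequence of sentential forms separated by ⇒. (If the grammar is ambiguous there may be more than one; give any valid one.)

S ⇒ R ⇒ R + ⇒ b +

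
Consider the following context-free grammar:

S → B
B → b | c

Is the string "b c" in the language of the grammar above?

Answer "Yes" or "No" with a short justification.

No - no valid derivation exists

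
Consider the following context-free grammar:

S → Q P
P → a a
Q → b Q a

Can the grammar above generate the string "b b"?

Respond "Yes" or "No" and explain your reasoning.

No - no valid derivation exists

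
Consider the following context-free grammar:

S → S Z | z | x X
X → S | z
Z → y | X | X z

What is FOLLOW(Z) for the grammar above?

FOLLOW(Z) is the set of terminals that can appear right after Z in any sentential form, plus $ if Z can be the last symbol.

We compute FOLLOW(Z) using the standard algorithm.
FOLLOW(S) starts with {$}.
FIRST(S) = {x, z}
FIRST(X) = {x, z}
FIRST(Z) = {x, y, z}
FOLLOW(S) = {$, x, y, z}
FOLLOW(X) = {$, x, y, z}
FOLLOW(Z) = {$, x, y, z}
Therefore, FOLLOW(Z) = {$, x, y, z}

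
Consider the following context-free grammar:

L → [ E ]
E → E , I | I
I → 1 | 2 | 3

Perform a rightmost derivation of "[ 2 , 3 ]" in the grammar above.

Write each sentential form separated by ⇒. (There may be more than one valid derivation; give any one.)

L ⇒ [ E ] ⇒ [ E , I ] ⇒ [ E , 3 ] ⇒ [ I , 3 ] ⇒ [ 2 , 3 ]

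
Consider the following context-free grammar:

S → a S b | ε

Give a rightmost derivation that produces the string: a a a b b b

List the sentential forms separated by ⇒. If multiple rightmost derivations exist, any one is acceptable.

S ⇒ a S b ⇒ a a S b b ⇒ a a a S b b b ⇒ a a a b b b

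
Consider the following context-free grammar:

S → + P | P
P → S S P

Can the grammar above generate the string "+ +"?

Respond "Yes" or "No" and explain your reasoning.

No - no valid derivation exists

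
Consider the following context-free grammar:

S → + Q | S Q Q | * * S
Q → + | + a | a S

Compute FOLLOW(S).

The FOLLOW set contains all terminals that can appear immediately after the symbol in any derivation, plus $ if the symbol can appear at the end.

We compute FOLLOW(S) using the standard algorithm.
FOLLOW(S) starts with {$}.
FIRST(Q) = {+, a}
FIRST(S) = {*, +}
FOLLOW(Q) = {$, +, a}
FOLLOW(S) = {$, +, a}
Therefore, FOLLOW(S) = {$, +, a}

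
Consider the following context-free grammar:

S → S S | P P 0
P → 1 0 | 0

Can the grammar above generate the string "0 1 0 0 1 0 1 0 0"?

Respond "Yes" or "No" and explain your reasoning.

Yes - a valid derivation exists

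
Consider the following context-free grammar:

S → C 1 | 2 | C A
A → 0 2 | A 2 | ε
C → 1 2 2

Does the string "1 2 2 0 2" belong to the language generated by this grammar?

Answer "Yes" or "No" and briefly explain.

Yes - a valid derivation exists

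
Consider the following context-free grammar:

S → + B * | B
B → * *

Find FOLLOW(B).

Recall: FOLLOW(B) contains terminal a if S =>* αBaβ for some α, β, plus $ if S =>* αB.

We compute FOLLOW(B) using the standard algorithm.
FOLLOW(S) starts with {$}.
FIRST(B) = {*}
FIRST(S) = {*, +}
FOLLOW(B) = {$, *}
FOLLOW(S) = {$}
Therefore, FOLLOW(B) = {$, *}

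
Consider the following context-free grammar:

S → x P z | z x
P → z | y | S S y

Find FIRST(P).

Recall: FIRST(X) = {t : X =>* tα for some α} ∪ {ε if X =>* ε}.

We compute FIRST(P) using the standard algorithm.
FIRST(P) = {x, y, z}
FIRST(S) = {x, z}
Therefore, FIRST(P) = {x, y, z}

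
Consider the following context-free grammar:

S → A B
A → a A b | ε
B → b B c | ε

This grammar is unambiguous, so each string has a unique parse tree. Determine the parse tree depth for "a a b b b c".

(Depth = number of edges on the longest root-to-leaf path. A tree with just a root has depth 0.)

4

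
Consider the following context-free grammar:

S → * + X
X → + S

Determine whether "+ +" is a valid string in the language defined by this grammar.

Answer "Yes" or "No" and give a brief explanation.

No - no valid derivation exists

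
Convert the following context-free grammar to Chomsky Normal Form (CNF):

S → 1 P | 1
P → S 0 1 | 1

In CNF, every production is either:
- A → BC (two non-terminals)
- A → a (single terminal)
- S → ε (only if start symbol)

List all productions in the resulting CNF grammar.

T1 → 1; S → 1; T0 → 0; P → 1; S → T1 P; P → S X0; X0 → T0 T1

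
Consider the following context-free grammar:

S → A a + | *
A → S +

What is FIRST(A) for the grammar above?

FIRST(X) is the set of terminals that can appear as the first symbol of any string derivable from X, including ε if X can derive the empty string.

We compute FIRST(A) using the standard algorithm.
FIRST(A) = {*}
FIRST(S) = {*}
Therefore, FIRST(A) = {*}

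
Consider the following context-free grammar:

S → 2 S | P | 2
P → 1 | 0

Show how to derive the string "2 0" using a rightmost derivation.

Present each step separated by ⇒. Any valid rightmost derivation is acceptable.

S ⇒ 2 S ⇒ 2 P ⇒ 2 0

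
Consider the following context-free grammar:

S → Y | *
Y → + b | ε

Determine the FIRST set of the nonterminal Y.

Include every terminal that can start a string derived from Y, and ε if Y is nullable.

We compute FIRST(Y) using the standard algorithm.
FIRST(S) = {*, +, ε}
FIRST(Y) = {+, ε}
Therefore, FIRST(Y) = {+, ε}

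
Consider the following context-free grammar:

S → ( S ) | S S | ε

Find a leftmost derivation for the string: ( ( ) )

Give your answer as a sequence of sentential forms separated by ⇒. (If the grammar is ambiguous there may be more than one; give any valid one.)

S ⇒ ( S ) ⇒ ( ( S ) ) ⇒ ( ( S S ) ) ⇒ ( ( S ) ) ⇒ ( ( ) )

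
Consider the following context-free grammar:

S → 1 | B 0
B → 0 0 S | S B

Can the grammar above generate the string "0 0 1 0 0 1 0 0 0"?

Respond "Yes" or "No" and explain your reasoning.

No - no valid derivation exists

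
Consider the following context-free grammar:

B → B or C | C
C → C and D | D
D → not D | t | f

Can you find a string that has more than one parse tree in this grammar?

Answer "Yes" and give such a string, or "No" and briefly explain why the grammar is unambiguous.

No - the grammar is unambiguous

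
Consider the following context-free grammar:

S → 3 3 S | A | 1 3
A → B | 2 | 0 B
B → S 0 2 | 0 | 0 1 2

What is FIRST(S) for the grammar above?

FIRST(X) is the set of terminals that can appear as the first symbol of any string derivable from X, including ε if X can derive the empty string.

We compute FIRST(S) using the standard algorithm.
FIRST(A) = {0, 1, 2, 3}
FIRST(B) = {0, 1, 2, 3}
FIRST(S) = {0, 1, 2, 3}
Therefore, FIRST(S) = {0, 1, 2, 3}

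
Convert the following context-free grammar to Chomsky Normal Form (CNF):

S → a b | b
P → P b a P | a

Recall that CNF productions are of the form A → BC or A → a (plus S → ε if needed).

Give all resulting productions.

TA → a; TB → b; S → b; P → a; S → TA TB; P → P X0; X0 → TB X1; X1 → TA P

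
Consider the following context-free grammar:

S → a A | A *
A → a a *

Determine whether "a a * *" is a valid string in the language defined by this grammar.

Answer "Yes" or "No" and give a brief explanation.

Yes - a valid derivation exists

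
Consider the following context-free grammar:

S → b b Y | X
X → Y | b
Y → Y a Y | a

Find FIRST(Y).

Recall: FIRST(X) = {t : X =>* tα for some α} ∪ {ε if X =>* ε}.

We compute FIRST(Y) using the standard algorithm.
FIRST(S) = {a, b}
FIRST(X) = {a, b}
FIRST(Y) = {a}
Therefore, FIRST(Y) = {a}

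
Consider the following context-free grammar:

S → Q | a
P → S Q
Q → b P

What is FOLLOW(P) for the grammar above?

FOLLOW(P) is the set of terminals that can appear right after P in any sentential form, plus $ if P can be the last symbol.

We compute FOLLOW(P) using the standard algorithm.
FOLLOW(S) starts with {$}.
FIRST(P) = {a, b}
FIRST(Q) = {b}
FIRST(S) = {a, b}
FOLLOW(P) = {$, b}
FOLLOW(Q) = {$, b}
FOLLOW(S) = {$, b}
Therefore, FOLLOW(P) = {$, b}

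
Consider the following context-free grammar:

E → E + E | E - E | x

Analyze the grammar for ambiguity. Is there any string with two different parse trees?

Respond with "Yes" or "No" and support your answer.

Yes - the string 'x - x - x + x' has two distinct parse trees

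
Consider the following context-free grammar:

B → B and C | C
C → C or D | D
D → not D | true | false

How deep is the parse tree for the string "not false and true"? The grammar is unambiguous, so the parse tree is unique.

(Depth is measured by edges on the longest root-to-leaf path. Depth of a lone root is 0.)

5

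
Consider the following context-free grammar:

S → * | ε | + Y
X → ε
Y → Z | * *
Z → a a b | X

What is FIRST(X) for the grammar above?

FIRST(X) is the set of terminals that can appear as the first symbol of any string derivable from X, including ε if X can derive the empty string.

We compute FIRST(X) using the standard algorithm.
FIRST(S) = {*, +, ε}
FIRST(X) = {ε}
FIRST(Y) = {*, a, ε}
FIRST(Z) = {a, ε}
Therefore, FIRST(X) = {ε}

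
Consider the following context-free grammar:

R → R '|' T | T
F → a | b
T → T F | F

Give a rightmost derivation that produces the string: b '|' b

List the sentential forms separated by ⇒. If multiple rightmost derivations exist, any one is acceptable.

R ⇒ R '|' T ⇒ R '|' F ⇒ R '|' b ⇒ T '|' b ⇒ F '|' b ⇒ b '|' b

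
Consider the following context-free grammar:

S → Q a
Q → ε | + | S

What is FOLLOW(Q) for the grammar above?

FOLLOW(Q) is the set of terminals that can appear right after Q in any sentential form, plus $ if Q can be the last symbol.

We compute FOLLOW(Q) using the standard algorithm.
FOLLOW(S) starts with {$}.
FIRST(Q) = {+, a, ε}
FIRST(S) = {+, a}
FOLLOW(Q) = {a}
FOLLOW(S) = {$, a}
Therefore, FOLLOW(Q) = {a}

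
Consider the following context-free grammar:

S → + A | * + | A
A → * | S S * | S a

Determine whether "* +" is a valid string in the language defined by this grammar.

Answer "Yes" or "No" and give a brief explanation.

Yes - a valid derivation exists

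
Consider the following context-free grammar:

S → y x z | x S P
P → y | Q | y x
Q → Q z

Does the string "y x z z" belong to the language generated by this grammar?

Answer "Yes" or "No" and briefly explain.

No - no valid derivation exists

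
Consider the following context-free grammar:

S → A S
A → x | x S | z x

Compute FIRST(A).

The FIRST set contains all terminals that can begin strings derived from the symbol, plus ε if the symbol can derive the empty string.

We compute FIRST(A) using the standard algorithm.
FIRST(A) = {x, z}
FIRST(S) = {x, z}
Therefore, FIRST(A) = {x, z}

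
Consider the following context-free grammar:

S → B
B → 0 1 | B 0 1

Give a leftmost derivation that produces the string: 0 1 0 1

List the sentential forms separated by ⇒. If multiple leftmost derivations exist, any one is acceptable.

S ⇒ B ⇒ B 0 1 ⇒ 0 1 0 1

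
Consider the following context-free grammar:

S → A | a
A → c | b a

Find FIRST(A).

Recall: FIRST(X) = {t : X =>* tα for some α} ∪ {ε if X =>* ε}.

We compute FIRST(A) using the standard algorithm.
FIRST(A) = {b, c}
FIRST(S) = {a, b, c}
Therefore, FIRST(A) = {b, c}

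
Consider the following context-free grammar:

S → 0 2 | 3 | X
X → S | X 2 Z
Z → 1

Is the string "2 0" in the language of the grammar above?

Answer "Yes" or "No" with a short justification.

No - no valid derivation exists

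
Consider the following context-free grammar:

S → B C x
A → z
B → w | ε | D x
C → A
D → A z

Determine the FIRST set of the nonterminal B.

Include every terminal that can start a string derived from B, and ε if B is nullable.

We compute FIRST(B) using the standard algorithm.
FIRST(A) = {z}
FIRST(B) = {w, z, ε}
FIRST(C) = {z}
FIRST(D) = {z}
FIRST(S) = {w, z}
Therefore, FIRST(B) = {w, z, ε}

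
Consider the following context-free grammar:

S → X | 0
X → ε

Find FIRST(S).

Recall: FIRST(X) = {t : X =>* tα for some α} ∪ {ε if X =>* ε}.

We compute FIRST(S) using the standard algorithm.
FIRST(S) = {0, ε}
FIRST(X) = {ε}
Therefore, FIRST(S) = {0, ε}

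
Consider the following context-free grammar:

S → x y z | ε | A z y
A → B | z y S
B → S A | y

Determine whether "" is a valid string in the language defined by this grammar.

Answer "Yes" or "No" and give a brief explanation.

Yes - a valid derivation exists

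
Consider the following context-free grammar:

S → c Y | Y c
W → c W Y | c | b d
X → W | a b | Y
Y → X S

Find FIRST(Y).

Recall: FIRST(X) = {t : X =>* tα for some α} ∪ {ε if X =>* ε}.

We compute FIRST(Y) using the standard algorithm.
FIRST(S) = {a, b, c}
FIRST(W) = {b, c}
FIRST(X) = {a, b, c}
FIRST(Y) = {a, b, c}
Therefore, FIRST(Y) = {a, b, c}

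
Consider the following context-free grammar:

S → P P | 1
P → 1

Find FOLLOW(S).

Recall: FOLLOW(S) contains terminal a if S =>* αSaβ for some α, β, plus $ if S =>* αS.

We compute FOLLOW(S) using the standard algorithm.
FOLLOW(S) starts with {$}.
FIRST(P) = {1}
FIRST(S) = {1}
FOLLOW(P) = {$, 1}
FOLLOW(S) = {$}
Therefore, FOLLOW(S) = {$}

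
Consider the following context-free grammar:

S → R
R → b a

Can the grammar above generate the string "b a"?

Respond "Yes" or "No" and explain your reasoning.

Yes - a valid derivation exists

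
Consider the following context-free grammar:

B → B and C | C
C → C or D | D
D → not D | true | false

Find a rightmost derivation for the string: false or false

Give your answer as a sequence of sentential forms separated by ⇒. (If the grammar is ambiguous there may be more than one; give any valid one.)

B ⇒ C ⇒ C or D ⇒ C or false ⇒ D or false ⇒ false or false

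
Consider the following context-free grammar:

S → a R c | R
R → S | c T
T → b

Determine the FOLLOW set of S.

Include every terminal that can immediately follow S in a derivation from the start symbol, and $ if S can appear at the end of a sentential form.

We compute FOLLOW(S) using the standard algorithm.
FOLLOW(S) starts with {$}.
FIRST(R) = {a, c}
FIRST(S) = {a, c}
FIRST(T) = {b}
FOLLOW(R) = {$, c}
FOLLOW(S) = {$, c}
FOLLOW(T) = {$, c}
Therefore, FOLLOW(S) = {$, c}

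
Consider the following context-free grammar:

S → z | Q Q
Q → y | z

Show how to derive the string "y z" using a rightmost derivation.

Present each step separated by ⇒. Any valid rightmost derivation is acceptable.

S ⇒ Q Q ⇒ Q z ⇒ y z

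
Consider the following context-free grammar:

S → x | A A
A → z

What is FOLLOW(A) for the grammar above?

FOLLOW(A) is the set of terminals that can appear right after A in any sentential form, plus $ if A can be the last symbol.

We compute FOLLOW(A) using the standard algorithm.
FOLLOW(S) starts with {$}.
FIRST(A) = {z}
FIRST(S) = {x, z}
FOLLOW(A) = {$, z}
FOLLOW(S) = {$}
Therefore, FOLLOW(A) = {$, z}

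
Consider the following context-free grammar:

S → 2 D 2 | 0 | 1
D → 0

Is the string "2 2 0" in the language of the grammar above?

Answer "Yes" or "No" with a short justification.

No - no valid derivation exists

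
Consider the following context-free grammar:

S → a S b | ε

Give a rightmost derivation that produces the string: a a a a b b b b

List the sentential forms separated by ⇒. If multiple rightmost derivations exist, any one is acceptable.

S ⇒ a S b ⇒ a a S b b ⇒ a a a S b b b ⇒ a a a a S b b b b ⇒ a a a a b b b b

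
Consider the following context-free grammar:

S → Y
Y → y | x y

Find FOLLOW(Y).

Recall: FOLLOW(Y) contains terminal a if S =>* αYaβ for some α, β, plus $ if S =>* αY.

We compute FOLLOW(Y) using the standard algorithm.
FOLLOW(S) starts with {$}.
FIRST(S) = {x, y}
FIRST(Y) = {x, y}
FOLLOW(S) = {$}
FOLLOW(Y) = {$}
Therefore, FOLLOW(Y) = {$}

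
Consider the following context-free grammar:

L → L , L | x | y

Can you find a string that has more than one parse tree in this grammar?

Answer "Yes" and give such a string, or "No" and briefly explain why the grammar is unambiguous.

Yes - the string 'x , x , x , x , y' has two distinct parse trees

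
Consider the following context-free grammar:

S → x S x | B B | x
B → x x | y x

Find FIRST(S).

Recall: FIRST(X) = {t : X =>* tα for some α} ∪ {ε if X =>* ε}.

We compute FIRST(S) using the standard algorithm.
FIRST(B) = {x, y}
FIRST(S) = {x, y}
Therefore, FIRST(S) = {x, y}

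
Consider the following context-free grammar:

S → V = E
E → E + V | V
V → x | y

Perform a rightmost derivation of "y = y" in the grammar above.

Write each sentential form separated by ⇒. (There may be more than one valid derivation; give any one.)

S ⇒ V = E ⇒ V = V ⇒ V = y ⇒ y = y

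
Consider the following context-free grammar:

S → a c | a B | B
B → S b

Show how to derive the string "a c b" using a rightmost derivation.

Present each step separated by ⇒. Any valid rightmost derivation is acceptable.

S ⇒ B ⇒ S b ⇒ a c b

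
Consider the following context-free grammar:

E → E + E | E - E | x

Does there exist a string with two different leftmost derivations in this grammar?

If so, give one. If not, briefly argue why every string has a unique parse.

Yes - the string 'x + x - x + x + x' has two distinct leftmost derivations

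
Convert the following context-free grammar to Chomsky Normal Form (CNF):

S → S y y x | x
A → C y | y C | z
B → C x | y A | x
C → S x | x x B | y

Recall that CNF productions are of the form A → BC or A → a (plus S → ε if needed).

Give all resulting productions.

TY → y; TX → x; S → x; A → z; B → x; C → y; S → S X0; X0 → TY X1; X1 → TY TX; A → C TY; A → TY C; B → C TX; B → TY A; C → S TX; C → TX X2; X2 → TX B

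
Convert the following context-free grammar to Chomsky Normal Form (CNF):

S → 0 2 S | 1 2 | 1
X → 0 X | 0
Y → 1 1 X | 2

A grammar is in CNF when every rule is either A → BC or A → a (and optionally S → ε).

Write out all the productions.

T0 → 0; T2 → 2; T1 → 1; S → 1; X → 0; Y → 2; S → T0 X0; X0 → T2 S; S → T1 T2; X → T0 X; Y → T1 X1; X1 → T1 X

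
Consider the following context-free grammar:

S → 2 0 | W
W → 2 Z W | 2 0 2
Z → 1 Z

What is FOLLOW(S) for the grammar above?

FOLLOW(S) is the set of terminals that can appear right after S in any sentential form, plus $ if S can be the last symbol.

We compute FOLLOW(S) using the standard algorithm.
FOLLOW(S) starts with {$}.
FIRST(S) = {2}
FIRST(W) = {2}
FIRST(Z) = {1}
FOLLOW(S) = {$}
FOLLOW(W) = {$}
FOLLOW(Z) = {2}
Therefore, FOLLOW(S) = {$}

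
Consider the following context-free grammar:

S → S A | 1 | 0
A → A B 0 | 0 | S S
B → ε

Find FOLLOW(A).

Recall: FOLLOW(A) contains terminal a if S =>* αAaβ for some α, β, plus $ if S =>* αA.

We compute FOLLOW(A) using the standard algorithm.
FOLLOW(S) starts with {$}.
FIRST(A) = {0, 1}
FIRST(B) = {ε}
FIRST(S) = {0, 1}
FOLLOW(A) = {$, 0, 1}
FOLLOW(B) = {0}
FOLLOW(S) = {$, 0, 1}
Therefore, FOLLOW(A) = {$, 0, 1}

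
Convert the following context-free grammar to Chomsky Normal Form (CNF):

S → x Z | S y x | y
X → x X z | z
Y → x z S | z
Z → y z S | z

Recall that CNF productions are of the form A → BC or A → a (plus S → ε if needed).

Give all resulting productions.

TX → x; TY → y; S → y; TZ → z; X → z; Y → z; Z → z; S → TX Z; S → S X0; X0 → TY TX; X → TX X1; X1 → X TZ; Y → TX X2; X2 → TZ S; Z → TY X3; X3 → TZ S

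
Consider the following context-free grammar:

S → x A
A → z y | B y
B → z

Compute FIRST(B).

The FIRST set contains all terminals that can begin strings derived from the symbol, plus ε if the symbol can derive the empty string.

We compute FIRST(B) using the standard algorithm.
FIRST(A) = {z}
FIRST(B) = {z}
FIRST(S) = {x}
Therefore, FIRST(B) = {z}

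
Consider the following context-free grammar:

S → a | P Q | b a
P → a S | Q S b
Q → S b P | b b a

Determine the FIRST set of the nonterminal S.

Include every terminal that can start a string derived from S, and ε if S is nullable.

We compute FIRST(S) using the standard algorithm.
FIRST(P) = {a, b}
FIRST(Q) = {a, b}
FIRST(S) = {a, b}
Therefore, FIRST(S) = {a, b}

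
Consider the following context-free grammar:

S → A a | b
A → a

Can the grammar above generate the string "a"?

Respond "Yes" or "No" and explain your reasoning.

No - no valid derivation exists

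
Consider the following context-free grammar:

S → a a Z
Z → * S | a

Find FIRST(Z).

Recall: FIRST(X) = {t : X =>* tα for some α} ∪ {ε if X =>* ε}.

We compute FIRST(Z) using the standard algorithm.
FIRST(S) = {a}
FIRST(Z) = {*, a}
Therefore, FIRST(Z) = {*, a}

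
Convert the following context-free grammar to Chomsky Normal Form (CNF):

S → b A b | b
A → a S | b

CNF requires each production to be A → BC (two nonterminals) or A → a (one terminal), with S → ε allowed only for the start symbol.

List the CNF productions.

TB → b; S → b; TA → a; A → b; S → TB X0; X0 → A TB; A → TA S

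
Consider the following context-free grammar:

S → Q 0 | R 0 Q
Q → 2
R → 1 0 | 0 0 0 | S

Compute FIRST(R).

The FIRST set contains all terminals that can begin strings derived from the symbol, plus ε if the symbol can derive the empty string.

We compute FIRST(R) using the standard algorithm.
FIRST(Q) = {2}
FIRST(R) = {0, 1, 2}
FIRST(S) = {0, 1, 2}
Therefore, FIRST(R) = {0, 1, 2}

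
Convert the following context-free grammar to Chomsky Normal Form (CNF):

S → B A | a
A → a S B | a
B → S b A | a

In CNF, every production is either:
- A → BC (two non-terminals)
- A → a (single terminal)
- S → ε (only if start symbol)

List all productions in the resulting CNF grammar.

S → a; TA → a; A → a; TB → b; B → a; S → B A; A → TA X0; X0 → S B; B → S X1; X1 → TB A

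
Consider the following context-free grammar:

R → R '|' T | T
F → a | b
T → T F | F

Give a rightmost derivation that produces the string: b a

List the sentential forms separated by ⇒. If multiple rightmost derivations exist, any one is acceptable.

R ⇒ T ⇒ T F ⇒ T a ⇒ F a ⇒ b a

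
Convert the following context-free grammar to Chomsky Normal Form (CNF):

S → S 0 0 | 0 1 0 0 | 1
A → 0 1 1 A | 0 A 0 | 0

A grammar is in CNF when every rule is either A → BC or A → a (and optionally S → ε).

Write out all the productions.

T0 → 0; T1 → 1; S → 1; A → 0; S → S X0; X0 → T0 T0; S → T0 X1; X1 → T1 X2; X2 → T0 T0; A → T0 X3; X3 → T1 X4; X4 → T1 A; A → T0 X5; X5 → A T0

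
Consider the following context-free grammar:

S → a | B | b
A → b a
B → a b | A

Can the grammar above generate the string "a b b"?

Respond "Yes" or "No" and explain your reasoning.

No - no valid derivation exists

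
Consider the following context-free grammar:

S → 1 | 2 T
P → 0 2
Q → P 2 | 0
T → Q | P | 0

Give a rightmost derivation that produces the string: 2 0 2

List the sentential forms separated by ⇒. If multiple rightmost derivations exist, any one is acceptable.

S ⇒ 2 T ⇒ 2 P ⇒ 2 0 2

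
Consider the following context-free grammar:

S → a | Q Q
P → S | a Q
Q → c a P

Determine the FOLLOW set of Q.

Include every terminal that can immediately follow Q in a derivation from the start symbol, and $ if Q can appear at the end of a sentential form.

We compute FOLLOW(Q) using the standard algorithm.
FOLLOW(S) starts with {$}.
FIRST(P) = {a, c}
FIRST(Q) = {c}
FIRST(S) = {a, c}
FOLLOW(P) = {$, c}
FOLLOW(Q) = {$, c}
FOLLOW(S) = {$, c}
Therefore, FOLLOW(Q) = {$, c}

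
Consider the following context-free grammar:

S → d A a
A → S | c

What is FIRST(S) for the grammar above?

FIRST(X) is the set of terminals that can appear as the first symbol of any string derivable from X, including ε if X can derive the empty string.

We compute FIRST(S) using the standard algorithm.
FIRST(A) = {c, d}
FIRST(S) = {d}
Therefore, FIRST(S) = {d}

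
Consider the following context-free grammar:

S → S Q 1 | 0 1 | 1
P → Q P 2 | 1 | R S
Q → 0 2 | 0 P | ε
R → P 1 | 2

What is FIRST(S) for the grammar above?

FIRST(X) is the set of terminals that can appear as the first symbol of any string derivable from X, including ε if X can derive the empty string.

We compute FIRST(S) using the standard algorithm.
FIRST(P) = {0, 1, 2}
FIRST(Q) = {0, ε}
FIRST(R) = {0, 1, 2}
FIRST(S) = {0, 1}
Therefore, FIRST(S) = {0, 1}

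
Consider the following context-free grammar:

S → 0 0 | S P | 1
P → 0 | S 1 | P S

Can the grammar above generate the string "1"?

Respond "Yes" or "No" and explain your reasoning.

Yes - a valid derivation exists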